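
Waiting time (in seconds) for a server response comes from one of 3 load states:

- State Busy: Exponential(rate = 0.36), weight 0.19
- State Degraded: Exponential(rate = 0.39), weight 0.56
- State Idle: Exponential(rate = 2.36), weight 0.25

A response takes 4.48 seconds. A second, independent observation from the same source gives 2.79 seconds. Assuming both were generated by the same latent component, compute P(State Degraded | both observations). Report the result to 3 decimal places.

0.736

Posterior ∝ prior × likelihood, so P(k | x) ∝ w_k f_k(x); normalise over all components.
Since both observations come from the same component, the likelihood for component k is f_k(x₁)·f_k(x₂).
  L_Busy = [0.0717583] × [0.131855] = 0.00946171
  L_Degraded = [0.0679619] × [0.131374] = 0.00892841
  L_Idle = [6.04231e-05] × [0.00326094] = 1.97037e-07
Multiply by the mixture weights:
  w_Busy·L_Busy = 0.19 × 0.00946171 = 0.00179772
  w_Degraded·L_Degraded = 0.56 × 0.00892841 = 0.00499991
  w_Idle·L_Idle = 0.25 × 1.97037e-07 = 4.92591e-08
Sum: 0.00179772 + 0.00499991 + 4.92591e-08 = 0.00679768
Responsibility of State Degraded: 0.00499991 / 0.00679768 ≈ 0.736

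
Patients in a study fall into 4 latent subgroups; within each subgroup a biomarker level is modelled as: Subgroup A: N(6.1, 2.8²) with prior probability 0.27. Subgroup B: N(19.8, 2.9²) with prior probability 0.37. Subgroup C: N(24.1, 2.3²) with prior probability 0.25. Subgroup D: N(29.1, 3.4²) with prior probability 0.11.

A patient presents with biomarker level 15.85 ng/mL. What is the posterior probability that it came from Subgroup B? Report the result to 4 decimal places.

0.9918

Apply Bayes' rule: the posterior for each component is proportional to its prior times its likelihood at x.
Component likelihoods at x = 15.85 ng/mL:
  L_A = 0.000331721
  L_B = 0.0544069
  L_C = 0.000278811
  L_D = 5.91019e-05
Prior × likelihood for each component:
  P(Z=A)·L_A = 0.27 × 0.000331721 = 8.95646e-05
  P(Z=B)·L_B = 0.37 × 0.0544069 = 0.0201305
  P(Z=C)·L_C = 0.25 × 0.000278811 = 6.97028e-05
  P(Z=D)·L_D = 0.11 × 5.91019e-05 = 6.50121e-06
Marginal: 8.95646e-05 + 0.0201305 + 6.97028e-05 + 6.50121e-06 = 0.0202963
Responsibility of Subgroup B: 0.0201305 / 0.0202963 ≈ 0.9918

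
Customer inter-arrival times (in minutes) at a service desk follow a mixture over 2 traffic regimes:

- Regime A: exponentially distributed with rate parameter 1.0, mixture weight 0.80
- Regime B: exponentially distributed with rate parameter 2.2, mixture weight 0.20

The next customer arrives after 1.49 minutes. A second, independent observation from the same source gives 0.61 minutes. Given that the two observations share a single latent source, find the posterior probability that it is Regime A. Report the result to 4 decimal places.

0.9113

The responsibility of component k is w_k f_k(x) divided by Σ_j w_j f_j(x).
Since both observations come from the same component, the likelihood for component k is f_k(x₁)·f_k(x₂).
  p_A = [1.0·e^(−1.0·1.49) = 1.0·e^(−1.4900) = 0.225373] × [0.543351] = 0.122456
  p_B = [2.2·e^(−2.2·1.49) = 2.2·e^(−3.2780) = 0.0829479] × [0.57491] = 0.0476875
Weight by the priors:
  w_A·p_A = 0.80 × 0.122456 = 0.0979651
  w_B·p_B = 0.20 × 0.0476875 = 0.00953751
Sum: 0.0979651 + 0.00953751 = 0.107503
So the posterior for Regime A is 0.0979651 / 0.107503 ≈ 0.9113.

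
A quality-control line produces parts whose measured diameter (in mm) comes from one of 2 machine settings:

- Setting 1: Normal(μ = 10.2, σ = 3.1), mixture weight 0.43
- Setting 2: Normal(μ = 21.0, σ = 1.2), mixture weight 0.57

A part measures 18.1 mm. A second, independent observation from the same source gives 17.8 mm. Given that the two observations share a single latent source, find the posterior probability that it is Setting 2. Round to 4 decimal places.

Apply Bayes' rule: the posterior for each component is proportional to its prior times its likelihood at x.
Since both observations come from the same component, the likelihood for component k is f_k(x₁)·f_k(x₂).
  p_1 = [(1/(3.1·√(2π)))·exp(−(18.1−10.2)²/(2·3.1²)) = 0.128691·exp(-3.24714) = 0.00500419] × [0.0063739] = 3.18962e-05
  p_2 = [(1/(1.2·√(2π)))·exp(−(18.1−21.0)²/(2·1.2²)) = 0.332452·exp(-2.92014) = 0.0179279] × [0.00949666] = 0.000170255
Weight by the priors:
  P(Z=1)·p_1 = 0.43 × 3.18962e-05 = 1.37154e-05
  P(Z=2)·p_2 = 0.57 × 0.000170255 = 9.70452e-05
Marginal: 1.37154e-05 + 9.70452e-05 = 0.000110761
P(Setting 2 | x) ≈ 0.8762

0.8762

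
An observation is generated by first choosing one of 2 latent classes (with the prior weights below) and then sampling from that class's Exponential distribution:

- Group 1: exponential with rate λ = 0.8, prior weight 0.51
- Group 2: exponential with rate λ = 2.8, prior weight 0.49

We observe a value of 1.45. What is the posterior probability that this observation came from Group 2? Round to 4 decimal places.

Posterior ∝ prior × likelihood, so P(k | x) ∝ P(Z=k) f_k(x); normalise over all components.
Component likelihoods at x = 1.45:
  L_1 = 0.250789
  L_2 = 0.0482973
Unnormalised posteriors:
  P(Z=1)·L_1 = 0.51 × 0.250789 = 0.127902
  P(Z=2)·L_2 = 0.49 × 0.0482973 = 0.0236657
Normaliser: 0.127902 + 0.0236657 = 0.151568
So the posterior for Group 2 is 0.0236657 / 0.151568 ≈ 0.1561.

0.1561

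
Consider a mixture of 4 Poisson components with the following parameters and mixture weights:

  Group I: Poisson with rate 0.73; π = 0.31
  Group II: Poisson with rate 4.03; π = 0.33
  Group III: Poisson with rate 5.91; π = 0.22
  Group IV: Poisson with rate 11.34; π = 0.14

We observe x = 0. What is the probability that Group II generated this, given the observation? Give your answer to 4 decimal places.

P(component k | x) = π_k·f_k(x) / marginal(x), where marginal(x) = Σ_j π_j·f_j(x).
Poisson probabilities:
  f_I = 0.481909
  f_II = 0.0177743
  f_III = 0.00271219
  f_IV = 1.18878e-05
Multiply by the mixture weights:
  π_I·f_I = 0.31 × 0.481909 = 0.149392
  π_II·f_II = 0.33 × 0.0177743 = 0.00586553
  π_III·f_III = 0.22 × 0.00271219 = 0.000596681
  π_IV·f_IV = 0.14 × 1.18878e-05 = 1.66429e-06
Marginal: 0.149392 + 0.00586553 + 0.000596681 + 1.66429e-06 = 0.155856
So the posterior for Group II is 0.00586553 / 0.155856 ≈ 0.0376.

0.0376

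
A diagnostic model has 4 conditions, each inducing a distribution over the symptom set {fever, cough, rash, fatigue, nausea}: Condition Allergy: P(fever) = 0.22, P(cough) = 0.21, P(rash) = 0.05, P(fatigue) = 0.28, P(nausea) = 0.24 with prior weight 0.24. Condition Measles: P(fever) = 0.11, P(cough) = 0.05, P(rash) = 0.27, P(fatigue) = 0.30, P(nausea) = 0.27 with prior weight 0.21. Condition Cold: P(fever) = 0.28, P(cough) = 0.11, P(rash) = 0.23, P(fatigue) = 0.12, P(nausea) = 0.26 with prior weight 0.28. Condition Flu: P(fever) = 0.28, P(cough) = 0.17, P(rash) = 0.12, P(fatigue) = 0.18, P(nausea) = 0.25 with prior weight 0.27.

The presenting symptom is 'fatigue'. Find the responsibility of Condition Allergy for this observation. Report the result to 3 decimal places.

Apply Bayes' rule: the posterior for each component is proportional to its prior times its likelihood at x.
Evaluate each component's likelihood at the observed value:
  L_Allergy = 0.28
  L_Measles = 0.3
  L_Cold = 0.12
  L_Flu = 0.18
Multiply by the mixture weights:
  π_Allergy·L_Allergy = 0.24 × 0.28 = 0.0672
  π_Measles·L_Measles = 0.21 × 0.3 = 0.063
  π_Cold·L_Cold = 0.28 × 0.12 = 0.0336
  π_Flu·L_Flu = 0.27 × 0.18 = 0.0486
Normaliser: 0.0672 + 0.063 + 0.0336 + 0.0486 = 0.2124
So the posterior for Condition Allergy is 0.0672 / 0.2124 ≈ 0.316.

0.316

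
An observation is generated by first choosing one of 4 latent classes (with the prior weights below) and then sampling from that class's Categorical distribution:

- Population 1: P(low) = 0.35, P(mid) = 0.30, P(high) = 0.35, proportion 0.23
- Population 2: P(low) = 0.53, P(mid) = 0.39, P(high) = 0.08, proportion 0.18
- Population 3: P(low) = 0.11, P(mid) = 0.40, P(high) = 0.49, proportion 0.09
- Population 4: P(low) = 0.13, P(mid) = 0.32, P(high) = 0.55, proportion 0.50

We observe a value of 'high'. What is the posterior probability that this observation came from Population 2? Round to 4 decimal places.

By Bayes' theorem, P(k | x) = P(Z=k) f_k(x) / Σ_j P(Z=j) f_j(x).
Component likelihoods at x = 'high':
  p_1 = 0.35
  p_2 = 0.08
  p_3 = 0.49
  p_4 = 0.55
Unnormalised posteriors:
  P(Z=1)·p_1 = 0.23 × 0.35 = 0.0805
  P(Z=2)·p_2 = 0.18 × 0.08 = 0.0144
  P(Z=3)·p_3 = 0.09 × 0.49 = 0.0441
  P(Z=4)·p_4 = 0.50 × 0.55 = 0.275
Marginal: 0.0805 + 0.0144 + 0.0441 + 0.275 = 0.414
P(Population 2 | x) = 0.0144 / 0.414 ≈ 0.0348

0.0348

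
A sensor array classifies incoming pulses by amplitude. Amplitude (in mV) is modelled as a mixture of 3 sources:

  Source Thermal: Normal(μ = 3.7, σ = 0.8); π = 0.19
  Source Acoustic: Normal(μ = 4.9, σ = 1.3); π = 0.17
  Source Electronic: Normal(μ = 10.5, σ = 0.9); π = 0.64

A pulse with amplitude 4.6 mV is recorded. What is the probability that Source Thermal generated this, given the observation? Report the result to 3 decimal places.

Posterior ∝ prior × likelihood, so P(k | x) ∝ π_k f_k(x); normalise over all components.
Evaluate each component's likelihood at the observed value:
  p_Thermal = (1/(0.8·√(2π)))·exp(−(4.6−3.7)²/(2·0.8²)) = 0.498678·exp(-0.63281) = 0.264846
  p_Acoustic = (1/(1.3·√(2π)))·exp(−(4.6−4.9)²/(2·1.3²)) = 0.306879·exp(-0.02663) = 0.298815
  p_Electronic = (1/(0.9·√(2π)))·exp(−(4.6−10.5)²/(2·0.9²)) = 0.443269·exp(-21.48765) = 2.06394e-10
Unnormalised posteriors:
  π_Thermal·p_Thermal = 0.19 × 0.264846 = 0.0503207
  π_Acoustic·p_Acoustic = 0.17 × 0.298815 = 0.0507986
  π_Electronic·p_Electronic = 0.64 × 2.06394e-10 = 1.32092e-10
Denominator: 0.0503207 + 0.0507986 + 1.32092e-10 = 0.101119
P(Source Thermal | the observation) = 0.0503207 / 0.101119 ≈ 0.498

0.498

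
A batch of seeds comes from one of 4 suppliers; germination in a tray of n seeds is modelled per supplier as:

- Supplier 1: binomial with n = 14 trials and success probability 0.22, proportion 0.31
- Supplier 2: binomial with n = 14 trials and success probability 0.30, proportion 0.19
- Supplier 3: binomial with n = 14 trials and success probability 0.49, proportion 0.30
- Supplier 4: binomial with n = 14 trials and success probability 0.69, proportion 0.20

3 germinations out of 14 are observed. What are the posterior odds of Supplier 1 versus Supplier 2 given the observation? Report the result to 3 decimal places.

Posterior odds = (P(Z=i) f_i(x)) / (P(Z=j) f_j(x)); the normalising sum cancels.
Component likelihoods at x = 3 germinations out of 14:
  p_1 = C(14,3)·0.22^3·0.78^11 = 364·0.010648·0.0650191 = 0.252006
  p_2 = C(14,3)·0.30^3·0.70^11 = 364·0.027·0.0197733 = 0.194332
  p_3 = C(14,3)·0.49^3·0.51^11 = 364·0.117649·0.000607116 = 0.0259993
  p_4 = C(14,3)·0.69^3·0.31^11 = 364·0.328509·2.54085e-06 = 0.000303828
Posterior odds = (P(Z=1)·p_1) / (P(Z=2)·p_2) = (0.31·0.252006) / (0.19·0.194332) = 0.0781217 / 0.036923 ≈ 2.116

2.116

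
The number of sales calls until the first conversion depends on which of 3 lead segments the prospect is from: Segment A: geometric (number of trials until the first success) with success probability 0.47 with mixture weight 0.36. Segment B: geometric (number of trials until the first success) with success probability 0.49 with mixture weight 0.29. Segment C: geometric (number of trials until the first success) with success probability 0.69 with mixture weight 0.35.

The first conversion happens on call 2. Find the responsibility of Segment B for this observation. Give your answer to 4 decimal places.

0.3058

Apply Bayes' rule: the posterior for each component is proportional to its prior times its likelihood at x.
Evaluate each component's likelihood at the observed value:
  L_A = 0.47·(1−0.47)^1 = 0.47·0.53 = 0.2491
  L_B = 0.49·(1−0.49)^1 = 0.49·0.51 = 0.2499
  L_C = 0.69·(1−0.69)^1 = 0.69·0.31 = 0.2139
Unnormalised posteriors:
  w_A·L_A = 0.36 × 0.2491 = 0.089676
  w_B·L_B = 0.29 × 0.2499 = 0.072471
  w_C·L_C = 0.35 × 0.2139 = 0.074865
Normaliser: 0.089676 + 0.072471 + 0.074865 = 0.237012
Responsibility of Segment B: 0.072471 / 0.237012 ≈ 0.3058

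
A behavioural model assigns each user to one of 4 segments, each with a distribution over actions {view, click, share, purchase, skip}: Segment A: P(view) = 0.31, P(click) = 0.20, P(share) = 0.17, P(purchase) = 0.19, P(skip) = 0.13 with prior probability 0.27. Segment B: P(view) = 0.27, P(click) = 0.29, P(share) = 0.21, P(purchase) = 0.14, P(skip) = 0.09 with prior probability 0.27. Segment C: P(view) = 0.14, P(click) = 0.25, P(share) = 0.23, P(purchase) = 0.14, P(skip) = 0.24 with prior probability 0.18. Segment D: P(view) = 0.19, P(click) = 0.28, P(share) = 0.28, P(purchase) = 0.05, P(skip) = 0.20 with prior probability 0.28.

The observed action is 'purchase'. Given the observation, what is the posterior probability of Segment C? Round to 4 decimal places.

P(component k | x) = w_k·f_k(x) / marginal(x), where marginal(x) = Σ_j w_j·f_j(x).
Component likelihoods at x = 'purchase':
  f_A = P(purchase | comp) = 0.19
  f_B = P(purchase | comp) = 0.14
  f_C = P(purchase | comp) = 0.14
  f_D = P(purchase | comp) = 0.05
Unnormalised posteriors:
  w_A·f_A = 0.27 × 0.19 = 0.0513
  w_B·f_B = 0.27 × 0.14 = 0.0378
  w_C·f_C = 0.18 × 0.14 = 0.0252
  w_D·f_D = 0.28 × 0.05 = 0.014
Evidence: 0.0513 + 0.0378 + 0.0252 + 0.014 = 0.1283
Responsibility of Segment C: 0.0252 / 0.1283 ≈ 0.1964

0.1964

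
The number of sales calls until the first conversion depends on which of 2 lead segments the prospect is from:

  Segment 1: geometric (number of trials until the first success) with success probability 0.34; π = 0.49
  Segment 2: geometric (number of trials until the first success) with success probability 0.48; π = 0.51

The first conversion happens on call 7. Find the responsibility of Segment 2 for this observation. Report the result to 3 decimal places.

Posterior ∝ prior × likelihood, so P(k | x) ∝ P(Z=k) f_k(x); normalise over all components.
Component likelihoods at x = 7:
  L_1 = 0.34·(1−0.34)^6 = 0.34·0.082654 = 0.0281023
  L_2 = 0.48·(1−0.48)^6 = 0.48·0.0197706 = 0.00948989
Prior × likelihood for each component:
  P(Z=1)·L_1 = 0.49 × 0.0281023 = 0.0137701
  P(Z=2)·L_2 = 0.51 × 0.00948989 = 0.00483985
Sum: 0.0137701 + 0.00483985 = 0.01861
P(Segment 2 | data) = 0.00483985 / 0.01861 ≈ 0.260

0.260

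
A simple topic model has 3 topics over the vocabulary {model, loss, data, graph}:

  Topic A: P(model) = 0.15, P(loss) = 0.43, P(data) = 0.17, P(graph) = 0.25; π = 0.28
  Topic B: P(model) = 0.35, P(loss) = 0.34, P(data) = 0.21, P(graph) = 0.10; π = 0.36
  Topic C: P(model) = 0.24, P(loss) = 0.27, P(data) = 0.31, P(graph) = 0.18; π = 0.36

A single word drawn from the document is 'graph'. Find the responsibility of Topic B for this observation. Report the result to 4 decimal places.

0.2108

P(component k | x) = π_k·f_k(x) / marginal(x), where marginal(x) = Σ_j π_j·f_j(x).
Component likelihoods at x = 'graph':
  f_A = P(graph | comp) = 0.25
  f_B = P(graph | comp) = 0.10
  f_C = P(graph | comp) = 0.18
Weight by the priors:
  π_A·f_A = 0.28 × 0.25 = 0.07
  π_B·f_B = 0.36 × 0.1 = 0.036
  π_C·f_C = 0.36 × 0.18 = 0.0648
Evidence: 0.07 + 0.036 + 0.0648 = 0.1708
Responsibility of Topic B: 0.036 / 0.1708 ≈ 0.2108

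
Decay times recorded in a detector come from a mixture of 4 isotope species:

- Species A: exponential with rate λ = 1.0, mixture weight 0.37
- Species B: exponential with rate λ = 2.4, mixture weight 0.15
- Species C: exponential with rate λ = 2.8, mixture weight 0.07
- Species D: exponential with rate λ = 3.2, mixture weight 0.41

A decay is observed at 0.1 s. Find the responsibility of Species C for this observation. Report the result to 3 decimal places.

By Bayes' theorem, P(k | x) = w_k f_k(x) / Σ_j w_j f_j(x).
Evaluate each component's likelihood at the observed value:
  f_A = 0.904837
  f_B = 1.88791
  f_C = 2.11619
  f_D = 2.32368
Prior × likelihood for each component:
  w_A·f_A = 0.37 × 0.904837 = 0.33479
  w_B·f_B = 0.15 × 1.88791 = 0.283186
  w_C·f_C = 0.07 × 2.11619 = 0.148134
  w_D·f_D = 0.41 × 2.32368 = 0.952708
Evidence: 0.33479 + 0.283186 + 0.148134 + 0.952708 = 1.71882
P(Species C | the observation) ≈ 0.086

0.086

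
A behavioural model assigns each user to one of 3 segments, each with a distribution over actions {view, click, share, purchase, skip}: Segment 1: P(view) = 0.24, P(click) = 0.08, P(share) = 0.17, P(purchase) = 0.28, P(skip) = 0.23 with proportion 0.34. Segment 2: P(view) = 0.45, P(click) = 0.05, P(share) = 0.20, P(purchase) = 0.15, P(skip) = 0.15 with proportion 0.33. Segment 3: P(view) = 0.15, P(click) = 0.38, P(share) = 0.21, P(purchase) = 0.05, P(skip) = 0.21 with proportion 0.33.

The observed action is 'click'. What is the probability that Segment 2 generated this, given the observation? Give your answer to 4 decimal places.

Posterior ∝ prior × likelihood, so P(k | x) ∝ P(Z=k) f_k(x); normalise over all components.
Component likelihoods at x = 'click':
  f_1 = P(click | comp) = 0.08
  f_2 = P(click | comp) = 0.05
  f_3 = P(click | comp) = 0.38
Multiply by the mixture weights:
  P(Z=1)·f_1 = 0.34 × 0.08 = 0.0272
  P(Z=2)·f_2 = 0.33 × 0.05 = 0.0165
  P(Z=3)·f_3 = 0.33 × 0.38 = 0.1254
Marginal: 0.0272 + 0.0165 + 0.1254 = 0.1691
So the posterior for Segment 2 is 0.0165 / 0.1691 ≈ 0.0976.

0.0976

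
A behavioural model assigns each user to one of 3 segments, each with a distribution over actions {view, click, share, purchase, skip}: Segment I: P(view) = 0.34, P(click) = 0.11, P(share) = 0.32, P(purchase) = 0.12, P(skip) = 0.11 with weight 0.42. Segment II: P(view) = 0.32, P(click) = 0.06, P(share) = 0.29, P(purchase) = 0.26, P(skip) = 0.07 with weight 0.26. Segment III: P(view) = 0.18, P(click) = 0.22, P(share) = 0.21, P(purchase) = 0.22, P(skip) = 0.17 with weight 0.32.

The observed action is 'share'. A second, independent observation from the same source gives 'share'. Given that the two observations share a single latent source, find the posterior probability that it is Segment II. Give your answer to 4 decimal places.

Apply Bayes' rule: the posterior for each component is proportional to its prior times its likelihood at x.
Since both observations come from the same component, the likelihood for component k is f_k(x₁)·f_k(x₂).
  L_I = [P(share | comp) = 0.32] × [0.32] = 0.1024
  L_II = [P(share | comp) = 0.29] × [0.29] = 0.0841
  L_III = [P(share | comp) = 0.21] × [0.21] = 0.0441
Unnormalised posteriors:
  π_I·L_I = 0.42 × 0.1024 = 0.043008
  π_II·L_II = 0.26 × 0.0841 = 0.021866
  π_III·L_III = 0.32 × 0.0441 = 0.014112
Evidence: 0.043008 + 0.021866 + 0.014112 = 0.078986
P(Segment II | x) = 0.021866 / 0.078986 ≈ 0.2768

0.2768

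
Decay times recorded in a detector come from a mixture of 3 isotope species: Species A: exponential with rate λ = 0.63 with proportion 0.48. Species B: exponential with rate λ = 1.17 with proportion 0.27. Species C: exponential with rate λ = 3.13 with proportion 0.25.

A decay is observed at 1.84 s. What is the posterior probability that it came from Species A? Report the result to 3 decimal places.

0.708

The responsibility of component k is π_k f_k(x) divided by Σ_j π_j f_j(x).
Evaluate each component's likelihood at the observed value:
  L_A = 0.197654
  L_B = 0.135905
  L_C = 0.00987087
Weight by the priors:
  π_A·L_A = 0.48 × 0.197654 = 0.0948741
  π_B·L_B = 0.27 × 0.135905 = 0.0366945
  π_C·L_C = 0.25 × 0.00987087 = 0.00246772
Evidence: 0.0948741 + 0.0366945 + 0.00246772 = 0.134036
P(Species A | the observation) ≈ 0.708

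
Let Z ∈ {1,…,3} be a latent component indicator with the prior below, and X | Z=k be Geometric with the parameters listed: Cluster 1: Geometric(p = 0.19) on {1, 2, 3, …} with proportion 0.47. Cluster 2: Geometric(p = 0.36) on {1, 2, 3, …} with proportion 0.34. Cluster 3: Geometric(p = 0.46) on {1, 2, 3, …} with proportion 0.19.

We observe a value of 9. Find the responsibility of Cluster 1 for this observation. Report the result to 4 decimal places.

0.8023

By Bayes' theorem, P(k | x) = P(Z=k) f_k(x) / Σ_j P(Z=j) f_j(x).
Geometric probabilities:
  p_1 = 0.0352074
  p_2 = 0.0101331
  p_3 = 0.00332589
Prior × likelihood for each component:
  P(Z=1)·p_1 = 0.47 × 0.0352074 = 0.0165475
  P(Z=2)·p_2 = 0.34 × 0.0101331 = 0.00344525
  P(Z=3)·p_3 = 0.19 × 0.00332589 = 0.000631919
Marginal: 0.0165475 + 0.00344525 + 0.000631919 = 0.0206246
Responsibility of Cluster 1: 0.0165475 / 0.0206246 ≈ 0.8023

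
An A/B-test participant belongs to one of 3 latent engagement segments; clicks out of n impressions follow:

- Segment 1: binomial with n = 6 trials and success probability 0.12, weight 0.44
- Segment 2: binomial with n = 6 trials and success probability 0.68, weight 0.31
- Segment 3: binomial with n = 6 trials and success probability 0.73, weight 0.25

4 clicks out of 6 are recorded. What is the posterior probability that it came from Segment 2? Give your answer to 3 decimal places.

0.564

P(component k | x) = π_k·f_k(x) / marginal(x), where marginal(x) = Σ_j π_j·f_j(x).
Component likelihoods at x = 4 clicks out of 6:
  L_1 = 0.00240869
  L_2 = 0.328418
  L_3 = 0.310535
Multiply by the mixture weights:
  π_1·L_1 = 0.44 × 0.00240869 = 0.00105983
  π_2·L_2 = 0.31 × 0.328418 = 0.10181
  π_3·L_3 = 0.25 × 0.310535 = 0.0776337
Normaliser: 0.00105983 + 0.10181 + 0.0776337 = 0.180503
P(Segment 2 | the observation) ≈ 0.564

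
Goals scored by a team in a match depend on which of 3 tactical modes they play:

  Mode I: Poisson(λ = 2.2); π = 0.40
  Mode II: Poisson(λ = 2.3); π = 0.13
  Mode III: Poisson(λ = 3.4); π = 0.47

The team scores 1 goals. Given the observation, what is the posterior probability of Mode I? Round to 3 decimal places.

By Bayes' theorem, P(k | x) = w_k f_k(x) / Σ_j w_j f_j(x).
Poisson probabilities:
  f_I = e^(−2.2)·2.2^1/1! = 0.243767
  f_II = e^(−2.3)·2.3^1/1! = 0.230595
  f_III = e^(−3.4)·3.4^1/1! = 0.113469
Multiply by the mixture weights:
  w_I·f_I = 0.40 × 0.243767 = 0.0975068
  w_II·f_II = 0.13 × 0.230595 = 0.0299774
  w_III·f_III = 0.47 × 0.113469 = 0.0533305
Normaliser: 0.0975068 + 0.0299774 + 0.0533305 = 0.180815
So the posterior for Mode I is 0.0975068 / 0.180815 ≈ 0.539.

0.539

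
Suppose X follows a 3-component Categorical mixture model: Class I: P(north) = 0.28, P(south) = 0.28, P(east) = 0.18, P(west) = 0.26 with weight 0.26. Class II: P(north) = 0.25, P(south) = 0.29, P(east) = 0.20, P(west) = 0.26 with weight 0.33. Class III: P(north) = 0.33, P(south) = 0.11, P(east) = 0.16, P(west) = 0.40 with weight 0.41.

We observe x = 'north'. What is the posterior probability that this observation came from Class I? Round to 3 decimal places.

By Bayes' theorem, P(k | x) = π_k f_k(x) / Σ_j π_j f_j(x).
Evaluate each component's likelihood at the observed value:
  L_I = 0.28
  L_II = 0.25
  L_III = 0.33
Multiply by the mixture weights:
  π_I·L_I = 0.26 × 0.28 = 0.0728
  π_II·L_II = 0.33 × 0.25 = 0.0825
  π_III·L_III = 0.41 × 0.33 = 0.1353
Sum: 0.0728 + 0.0825 + 0.1353 = 0.2906
P(Class I | x) = 0.0728 / 0.2906 ≈ 0.251

0.251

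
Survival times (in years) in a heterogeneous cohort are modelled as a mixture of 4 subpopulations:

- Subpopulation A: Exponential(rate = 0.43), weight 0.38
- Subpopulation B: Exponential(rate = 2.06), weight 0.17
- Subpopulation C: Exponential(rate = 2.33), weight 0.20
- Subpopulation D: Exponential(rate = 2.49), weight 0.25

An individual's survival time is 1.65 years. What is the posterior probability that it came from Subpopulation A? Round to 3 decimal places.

Apply Bayes' rule: the posterior for each component is proportional to its prior times its likelihood at x.
Evaluate each component's likelihood at the observed value:
  f_A = 0.43·e^(−0.43·1.65) = 0.43·e^(−0.7095) = 0.211513
  f_B = 2.06·e^(−2.06·1.65) = 2.06·e^(−3.3990) = 0.0688177
  f_C = 2.33·e^(−2.33·1.65) = 2.33·e^(−3.8445) = 0.0498552
  f_D = 2.49·e^(−2.49·1.65) = 2.49·e^(−4.1085) = 0.0409167
Multiply by the mixture weights:
  P(Z=A)·f_A = 0.38 × 0.211513 = 0.0803748
  P(Z=B)·f_B = 0.17 × 0.0688177 = 0.011699
  P(Z=C)·f_C = 0.20 × 0.0498552 = 0.00997105
  P(Z=D)·f_D = 0.25 × 0.0409167 = 0.0102292
Marginal: 0.0803748 + 0.011699 + 0.00997105 + 0.0102292 = 0.112274
P(Subpopulation A | data) = 0.0803748 / 0.112274 ≈ 0.716

0.716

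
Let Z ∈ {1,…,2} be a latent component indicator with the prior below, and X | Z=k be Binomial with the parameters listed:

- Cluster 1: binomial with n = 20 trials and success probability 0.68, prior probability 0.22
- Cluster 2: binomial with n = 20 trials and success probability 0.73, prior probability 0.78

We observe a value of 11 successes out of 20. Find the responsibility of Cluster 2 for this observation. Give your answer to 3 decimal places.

0.626

Posterior ∝ prior × likelihood, so P(k | x) ∝ P(Z=k) f_k(x); normalise over all components.
Binomial probabilities:
  p_1 = 0.0849481
  p_2 = 0.040182
Prior × likelihood for each component:
  P(Z=1)·p_1 = 0.22 × 0.0849481 = 0.0186886
  P(Z=2)·p_2 = 0.78 × 0.040182 = 0.0313419
Sum: 0.0186886 + 0.0313419 = 0.0500305
P(Cluster 2 | 11 successes out of 20) ≈ 0.626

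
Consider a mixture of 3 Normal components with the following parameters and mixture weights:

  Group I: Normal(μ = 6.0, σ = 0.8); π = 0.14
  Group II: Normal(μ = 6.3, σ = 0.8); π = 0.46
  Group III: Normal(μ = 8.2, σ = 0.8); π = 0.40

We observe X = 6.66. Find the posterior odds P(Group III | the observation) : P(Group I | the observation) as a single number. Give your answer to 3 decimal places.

Posterior odds = (P(Z=i) f_i(x)) / (P(Z=j) f_j(x)); the normalising sum cancels.
Normal densities:
  f_I = (1/(0.8·√(2π)))·exp(−(6.66−6.0)²/(2·0.8²)) = 0.498678·exp(-0.34031) = 0.354833
  f_II = (1/(0.8·√(2π)))·exp(−(6.66−6.3)²/(2·0.8²)) = 0.498678·exp(-0.10125) = 0.450659
  f_III = (1/(0.8·√(2π)))·exp(−(6.66−8.2)²/(2·0.8²)) = 0.498678·exp(-1.85281) = 0.0781905
Odds = (0.40/0.14) × (0.0781905/0.354833) = 2.85714 × 0.220358 ≈ 0.630

0.630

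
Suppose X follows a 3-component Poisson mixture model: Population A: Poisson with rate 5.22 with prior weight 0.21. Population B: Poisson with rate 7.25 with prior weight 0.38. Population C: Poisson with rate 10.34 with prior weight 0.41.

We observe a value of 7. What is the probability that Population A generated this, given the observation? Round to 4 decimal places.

0.2098

P(component k | x) = w_k·f_k(x) / marginal(x), where marginal(x) = Σ_j w_j·f_j(x).
Evaluate each component's likelihood at the observed value:
  p_A = 0.113304
  p_B = 0.148354
  p_C = 0.081023
Multiply by the mixture weights:
  w_A·p_A = 0.21 × 0.113304 = 0.0237939
  w_B·p_B = 0.38 × 0.148354 = 0.0563747
  w_C·p_C = 0.41 × 0.081023 = 0.0332194
Marginal: 0.0237939 + 0.0563747 + 0.0332194 = 0.113388
P(Population A | the observation) = 0.0237939 / 0.113388 ≈ 0.2098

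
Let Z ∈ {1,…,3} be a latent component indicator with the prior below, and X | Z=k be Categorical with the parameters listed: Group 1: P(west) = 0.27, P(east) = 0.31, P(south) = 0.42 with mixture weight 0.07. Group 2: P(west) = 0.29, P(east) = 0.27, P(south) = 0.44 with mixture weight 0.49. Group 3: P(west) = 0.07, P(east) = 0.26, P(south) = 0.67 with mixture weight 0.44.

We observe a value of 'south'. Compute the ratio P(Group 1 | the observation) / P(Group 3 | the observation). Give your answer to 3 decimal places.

0.100

Posterior odds = (P(Z=i) f_i(x)) / (P(Z=j) f_j(x)); the normalising sum cancels.
Component likelihoods at x = 'south':
  p_1 = 0.42
  p_2 = 0.44
  p_3 = 0.67
Odds = (0.07/0.44) × (0.42/0.67) = 0.159091 × 0.626866 ≈ 0.100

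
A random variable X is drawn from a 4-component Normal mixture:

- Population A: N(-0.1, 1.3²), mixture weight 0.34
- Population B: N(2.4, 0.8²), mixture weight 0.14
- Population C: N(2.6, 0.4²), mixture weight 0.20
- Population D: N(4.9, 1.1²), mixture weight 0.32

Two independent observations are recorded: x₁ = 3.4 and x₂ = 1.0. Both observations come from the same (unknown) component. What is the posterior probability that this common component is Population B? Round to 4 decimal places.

By Bayes' theorem, P(k | x) = P(Z=k) f_k(x) / Σ_j P(Z=j) f_j(x).
Since both observations come from the same component, the likelihood for component k is f_k(x₁)·f_k(x₂).
  L_A = [0.00818409] × [0.214533] = 0.00175576
  L_B = [0.228311] × [0.107847] = 0.0246226
  L_C = [0.134977] × [0.000334576] = 4.51601e-05
  L_D = [0.14313] × [0.000675963] = 9.67507e-05
Unnormalised posteriors:
  P(Z=A)·L_A = 0.34 × 0.00175576 = 0.000596958
  P(Z=B)·L_B = 0.14 × 0.0246226 = 0.00344717
  P(Z=C)·L_C = 0.20 × 4.51601e-05 = 9.03203e-06
  P(Z=D)·L_D = 0.32 × 9.67507e-05 = 3.09602e-05
Marginal: 0.000596958 + 0.00344717 + 9.03203e-06 + 3.09602e-05 = 0.00408412
Responsibility of Population B: 0.00344717 / 0.00408412 ≈ 0.8440

0.8440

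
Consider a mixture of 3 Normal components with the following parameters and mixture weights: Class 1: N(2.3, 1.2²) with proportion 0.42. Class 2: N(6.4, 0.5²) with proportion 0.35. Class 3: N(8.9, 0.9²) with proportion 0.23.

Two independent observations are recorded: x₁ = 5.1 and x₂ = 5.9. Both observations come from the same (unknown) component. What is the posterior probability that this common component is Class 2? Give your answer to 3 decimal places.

0.993

By Bayes' theorem, P(k | x) = P(Z=k) f_k(x) / Σ_j P(Z=j) f_j(x).
Since both observations come from the same component, the likelihood for component k is f_k(x₁)·f_k(x₂).
  L_1 = [0.0218516] × [0.00369321] = 8.07024e-05
  L_2 = [0.0271659] × [0.483941] = 0.0131467
  L_3 = [5.96415e-05] × [0.00171364] = 1.02204e-07
Multiply by the mixture weights:
  P(Z=1)·L_1 = 0.42 × 8.07024e-05 = 3.3895e-05
  P(Z=2)·L_2 = 0.35 × 0.0131467 = 0.00460135
  P(Z=3)·L_3 = 0.23 × 1.02204e-07 = 2.3507e-08
Denominator: 3.3895e-05 + 0.00460135 + 2.3507e-08 = 0.00463527
P(Class 2 | x₁, x₂) = 0.00460135 / 0.00463527 ≈ 0.993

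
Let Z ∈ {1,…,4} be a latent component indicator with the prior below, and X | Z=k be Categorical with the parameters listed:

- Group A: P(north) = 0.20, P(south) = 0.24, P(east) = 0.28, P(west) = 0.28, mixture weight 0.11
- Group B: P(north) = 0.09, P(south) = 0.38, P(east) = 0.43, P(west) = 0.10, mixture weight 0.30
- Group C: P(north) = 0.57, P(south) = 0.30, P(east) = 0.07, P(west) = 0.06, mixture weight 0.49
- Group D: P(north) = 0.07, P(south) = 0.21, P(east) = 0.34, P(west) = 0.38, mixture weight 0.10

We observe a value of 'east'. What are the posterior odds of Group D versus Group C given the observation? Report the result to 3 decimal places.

0.991

Only the two components matter; the odds are (w_i f_i(x)) / (w_j f_j(x)).
Categorical probabilities:
  L_A = 0.28
  L_B = 0.43
  L_C = 0.07
  L_D = 0.34
Posterior odds = (w_D·L_D) / (w_C·L_C) = (0.10·0.34) / (0.49·0.07) = 0.034 / 0.0343 ≈ 0.991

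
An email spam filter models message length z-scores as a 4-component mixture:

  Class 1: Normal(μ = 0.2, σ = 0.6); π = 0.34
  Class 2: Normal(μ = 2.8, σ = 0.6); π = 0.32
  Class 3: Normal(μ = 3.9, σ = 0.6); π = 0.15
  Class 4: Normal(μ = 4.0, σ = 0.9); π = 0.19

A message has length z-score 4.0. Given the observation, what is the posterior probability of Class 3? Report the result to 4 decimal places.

Posterior ∝ prior × likelihood, so P(k | x) ∝ P(Z=k) f_k(x); normalise over all components.
Component likelihoods at x = 4.0:
  L_1 = (1/(0.6·√(2π)))·exp(−(4.0−0.2)²/(2·0.6²)) = 0.664904·exp(-20.05556) = 1.29641e-09
  L_2 = (1/(0.6·√(2π)))·exp(−(4.0−2.8)²/(2·0.6²)) = 0.664904·exp(-2.00000) = 0.0899849
  L_3 = (1/(0.6·√(2π)))·exp(−(4.0−3.9)²/(2·0.6²)) = 0.664904·exp(-0.01389) = 0.655733
  L_4 = (1/(0.9·√(2π)))·exp(−(4.0−4.0)²/(2·0.9²)) = 0.443269·exp(-0.00000) = 0.443269
Prior × likelihood for each component:
  P(Z=1)·L_1 = 0.34 × 1.29641e-09 = 4.40779e-10
  P(Z=2)·L_2 = 0.32 × 0.0899849 = 0.0287952
  P(Z=3)·L_3 = 0.15 × 0.655733 = 0.0983599
  P(Z=4)·L_4 = 0.19 × 0.443269 = 0.0842211
Denominator: 4.40779e-10 + 0.0287952 + 0.0983599 + 0.0842211 = 0.211376
P(Class 3 | x) = 0.0983599 / 0.211376 ≈ 0.4653

0.4653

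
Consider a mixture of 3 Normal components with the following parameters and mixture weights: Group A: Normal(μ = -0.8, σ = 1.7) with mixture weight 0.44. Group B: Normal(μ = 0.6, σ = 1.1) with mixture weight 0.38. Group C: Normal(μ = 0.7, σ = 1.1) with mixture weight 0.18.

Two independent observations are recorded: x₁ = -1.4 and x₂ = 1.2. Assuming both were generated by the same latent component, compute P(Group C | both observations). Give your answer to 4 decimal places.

0.1494

Posterior ∝ prior × likelihood, so P(k | x) ∝ w_k f_k(x); normalise over all components.
Since both observations come from the same component, the likelihood for component k is f_k(x₁)·f_k(x₂).
  L_A = [0.220502] × [0.117466] = 0.0259014
  L_B = [0.0694505] × [0.312544] = 0.0217064
  L_C = [0.0586268] × [0.327079] = 0.0191756
Multiply by the mixture weights:
  w_A·L_A = 0.44 × 0.0259014 = 0.0113966
  w_B·L_B = 0.38 × 0.0217064 = 0.00824841
  w_C·L_C = 0.18 × 0.0191756 = 0.00345161
Sum: 0.0113966 + 0.00824841 + 0.00345161 = 0.0230966
P(Group C | data) = 0.00345161 / 0.0230966 ≈ 0.1494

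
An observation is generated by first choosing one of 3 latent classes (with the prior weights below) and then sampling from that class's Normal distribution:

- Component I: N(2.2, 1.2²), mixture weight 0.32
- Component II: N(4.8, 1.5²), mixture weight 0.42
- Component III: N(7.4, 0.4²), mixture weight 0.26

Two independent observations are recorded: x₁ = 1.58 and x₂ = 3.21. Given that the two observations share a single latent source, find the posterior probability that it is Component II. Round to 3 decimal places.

By Bayes' theorem, P(k | x) = π_k f_k(x) / Σ_j π_j f_j(x).
Since both observations come from the same component, the likelihood for component k is f_k(x₁)·f_k(x₂).
  f_I = [0.290913] × [0.233293] = 0.0678678
  f_II = [0.0265562] × [0.151646] = 0.00402715
  f_III = [1.06718e-46] × [1.48673e-24] = 1.58661e-70
Prior × likelihood for each component:
  π_I·f_I = 0.32 × 0.0678678 = 0.0217177
  π_II·f_II = 0.42 × 0.00402715 = 0.0016914
  π_III·f_III = 0.26 × 1.58661e-70 = 4.12518e-71
Normaliser: 0.0217177 + 0.0016914 + 4.12518e-71 = 0.0234091
Responsibility of Component II: 0.0016914 / 0.0234091 ≈ 0.072

0.072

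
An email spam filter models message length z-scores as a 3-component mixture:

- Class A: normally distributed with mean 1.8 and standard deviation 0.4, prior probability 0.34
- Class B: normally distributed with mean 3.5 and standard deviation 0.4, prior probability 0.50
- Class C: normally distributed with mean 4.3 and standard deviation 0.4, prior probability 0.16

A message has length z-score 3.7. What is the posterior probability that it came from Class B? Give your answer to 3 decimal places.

0.895

P(component k | x) = P(Z=k)·f_k(x) / marginal(x), where marginal(x) = Σ_j P(Z=j)·f_j(x).
Normal densities:
  L_A = 1.25738e-05
  L_B = 0.880163
  L_C = 0.323794
Prior × likelihood for each component:
  P(Z=A)·L_A = 0.34 × 1.25738e-05 = 4.27508e-06
  P(Z=B)·L_B = 0.50 × 0.880163 = 0.440082
  P(Z=C)·L_C = 0.16 × 0.323794 = 0.051807
Evidence: 4.27508e-06 + 0.440082 + 0.051807 = 0.491893
P(Class B | 3.7) = 0.440082 / 0.491893 ≈ 0.895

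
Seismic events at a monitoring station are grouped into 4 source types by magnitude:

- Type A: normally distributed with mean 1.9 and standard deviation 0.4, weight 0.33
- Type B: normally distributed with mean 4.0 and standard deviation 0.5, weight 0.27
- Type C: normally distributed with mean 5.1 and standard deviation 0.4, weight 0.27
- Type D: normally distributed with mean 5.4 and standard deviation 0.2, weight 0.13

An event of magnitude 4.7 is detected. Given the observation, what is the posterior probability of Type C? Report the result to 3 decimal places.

By Bayes' theorem, P(k | x) = w_k f_k(x) / Σ_j w_j f_j(x).
Normal densities:
  f_A = (1/(0.4·√(2π)))·exp(−(4.7−1.9)²/(2·0.4²)) = 0.997356·exp(-24.50000) = 2.28368e-11
  f_B = (1/(0.5·√(2π)))·exp(−(4.7−4.0)²/(2·0.5²)) = 0.797885·exp(-0.98000) = 0.299455
  f_C = (1/(0.4·√(2π)))·exp(−(4.7−5.1)²/(2·0.4²)) = 0.997356·exp(-0.50000) = 0.604927
  f_D = (1/(0.2·√(2π)))·exp(−(4.7−5.4)²/(2·0.2²)) = 1.994711·exp(-6.12500) = 0.00436341
Multiply by the mixture weights:
  w_A·f_A = 0.33 × 2.28368e-11 = 7.53614e-12
  w_B·f_B = 0.27 × 0.299455 = 0.0808528
  w_C·f_C = 0.27 × 0.604927 = 0.16333
  w_D·f_D = 0.13 × 0.00436341 = 0.000567244
Denominator: 7.53614e-12 + 0.0808528 + 0.16333 + 0.000567244 = 0.24475
So the posterior for Type C is 0.16333 / 0.24475 ≈ 0.667.

0.667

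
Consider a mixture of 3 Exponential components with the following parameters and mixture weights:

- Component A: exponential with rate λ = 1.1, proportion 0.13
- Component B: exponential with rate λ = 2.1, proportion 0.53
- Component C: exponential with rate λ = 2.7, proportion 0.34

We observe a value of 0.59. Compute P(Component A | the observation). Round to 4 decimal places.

Posterior ∝ prior × likelihood, so P(k | x) ∝ w_k f_k(x); normalise over all components.
Component likelihoods at x = 0.59:
  p_A = 1.1·e^(−1.1·0.59) = 1.1·e^(−0.6490) = 0.574825
  p_B = 2.1·e^(−2.1·0.59) = 2.1·e^(−1.2390) = 0.608315
  p_C = 2.7·e^(−2.7·0.59) = 2.7·e^(−1.5930) = 0.54895
Prior × likelihood for each component:
  w_A·p_A = 0.13 × 0.574825 = 0.0747272
  w_B·p_B = 0.53 × 0.608315 = 0.322407
  w_C·p_C = 0.34 × 0.54895 = 0.186643
Denominator: 0.0747272 + 0.322407 + 0.186643 = 0.583777
P(Component A | data) = 0.0747272 / 0.583777 ≈ 0.1280

0.1280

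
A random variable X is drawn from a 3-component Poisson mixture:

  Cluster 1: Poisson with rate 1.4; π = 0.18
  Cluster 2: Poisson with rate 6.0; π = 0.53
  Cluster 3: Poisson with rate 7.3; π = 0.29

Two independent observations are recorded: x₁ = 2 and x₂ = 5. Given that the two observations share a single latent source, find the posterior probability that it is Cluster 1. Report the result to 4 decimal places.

0.0984

Apply Bayes' rule: the posterior for each component is proportional to its prior times its likelihood at x.
Since both observations come from the same component, the likelihood for component k is f_k(x₁)·f_k(x₂).
  p_1 = [0.241665] × [0.0110521] = 0.00267092
  p_2 = [0.0446175] × [0.160623] = 0.00716661
  p_3 = [0.0179997] × [0.116703] = 0.00210063
Prior × likelihood for each component:
  π_1·p_1 = 0.18 × 0.00267092 = 0.000480765
  π_2·p_2 = 0.53 × 0.00716661 = 0.0037983
  π_3·p_3 = 0.29 × 0.00210063 = 0.000609182
Denominator: 0.000480765 + 0.0037983 + 0.000609182 = 0.00488825
Responsibility of Cluster 1: 0.000480765 / 0.00488825 ≈ 0.0984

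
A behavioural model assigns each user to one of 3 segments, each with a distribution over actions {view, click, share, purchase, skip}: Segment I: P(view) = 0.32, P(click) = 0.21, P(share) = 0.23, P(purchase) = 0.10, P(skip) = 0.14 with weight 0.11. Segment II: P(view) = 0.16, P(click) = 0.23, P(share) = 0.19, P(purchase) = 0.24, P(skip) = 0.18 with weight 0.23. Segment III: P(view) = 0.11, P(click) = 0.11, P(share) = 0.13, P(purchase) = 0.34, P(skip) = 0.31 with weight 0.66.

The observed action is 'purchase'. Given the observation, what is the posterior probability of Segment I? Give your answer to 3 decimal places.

0.038

Posterior ∝ prior × likelihood, so P(k | x) ∝ π_k f_k(x); normalise over all components.
Evaluate each component's likelihood at the observed value:
  f_I = 0.1
  f_II = 0.24
  f_III = 0.34
Prior × likelihood for each component:
  π_I·f_I = 0.11 × 0.1 = 0.011
  π_II·f_II = 0.23 × 0.24 = 0.0552
  π_III·f_III = 0.66 × 0.34 = 0.2244
Marginal: 0.011 + 0.0552 + 0.2244 = 0.2906
So the posterior for Segment I is 0.011 / 0.2906 ≈ 0.038.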